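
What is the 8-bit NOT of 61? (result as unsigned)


~0b111101 = 0b11000010 = 194 (8-bit unsigned)

194


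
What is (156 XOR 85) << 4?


Step 1: 156 ^ 85 = 201
Step 2: 201 << 4 = 3216

3216


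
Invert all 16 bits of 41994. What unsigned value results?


41994 ^ 65535 = 23541

23541


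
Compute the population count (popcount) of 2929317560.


0b10101110100110011101011010111000 has 18 set bits

18


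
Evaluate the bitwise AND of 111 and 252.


0b1101111 & 0b11111100 = 0b1101100 = 108

108


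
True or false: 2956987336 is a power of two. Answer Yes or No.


0b10110000010000000000101111001000. Multiple bits set => No

No


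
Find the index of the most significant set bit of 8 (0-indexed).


0b1000. Highest set bit at position 3

3


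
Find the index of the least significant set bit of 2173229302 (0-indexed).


0b10000001100010001101100011110110. Lowest set bit at position 1

1


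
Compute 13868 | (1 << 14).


13868 | (1 << 14) = 13868 | 16384 = 30252

30252


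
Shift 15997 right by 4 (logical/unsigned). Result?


0b11111001111101 >> 4 = 0b1111100111 = 999

999


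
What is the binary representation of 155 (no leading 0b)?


155 = 10011011 in binary

10011011


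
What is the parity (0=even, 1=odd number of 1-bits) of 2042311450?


0b1111001101110110011001100011010 has 18 ones => parity 0

0


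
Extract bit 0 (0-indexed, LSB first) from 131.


0b10000011, position 0 = 1

1


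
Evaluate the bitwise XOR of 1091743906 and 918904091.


0b1000001000100101011000010100010 ^ 0b110110110001010101110100011011 = 0b1110111110101111110110110111001 = 2010639801

2010639801


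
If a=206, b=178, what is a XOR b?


206 ^ 178 = 124

124


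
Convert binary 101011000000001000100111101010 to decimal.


101011000000001000100111101010 in decimal = 721455594

721455594


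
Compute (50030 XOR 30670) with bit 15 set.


Step 1: 50030 ^ 30670 = 46240
Step 2: 46240 | (1 << 15) = 46240 | 32768 = 46240

46240


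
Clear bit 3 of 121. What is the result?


121 & ~(1 << 3) = 113

113


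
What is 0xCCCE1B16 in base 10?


CCCE1B16 hex = 3436059414 decimal

3436059414


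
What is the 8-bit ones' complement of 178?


178 ^ 255 = 77

77


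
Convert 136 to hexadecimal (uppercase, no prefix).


136 = 88 hex

88


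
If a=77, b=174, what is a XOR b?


77 ^ 174 = 227

227


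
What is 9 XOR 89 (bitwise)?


0b1001 ^ 0b1011001 = 0b1010000 = 80

80


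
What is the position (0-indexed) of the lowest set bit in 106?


0b1101010. Lowest set bit at position 1

1


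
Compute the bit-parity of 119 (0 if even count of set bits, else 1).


0b1110111 has 6 ones => parity 0

0


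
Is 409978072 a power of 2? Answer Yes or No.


0b11000011011111100010011011000. Multiple bits set => No

No


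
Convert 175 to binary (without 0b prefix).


175 = 10101111 in binary

10101111


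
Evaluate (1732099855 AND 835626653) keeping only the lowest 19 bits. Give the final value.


Step 1: 1732099855 & 835626653 = 554477069
Step 2: 554477069 & 524287 = 304653

304653


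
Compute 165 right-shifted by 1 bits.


0b10100101 >> 1 = 0b1010010 = 82

82


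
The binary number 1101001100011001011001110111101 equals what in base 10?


1101001100011001011001110111101 in decimal = 1770828733

1770828733


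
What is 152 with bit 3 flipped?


152 ^ (1 << 3) = 152 ^ 8 = 144

144


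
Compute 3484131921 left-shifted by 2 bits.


0b11001111101010111010001001010001 << 2 = 0b1100111110101011101000100101000100 = 13936527684

13936527684


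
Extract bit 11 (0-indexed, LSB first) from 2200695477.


0b10000011001010111111001010110101, position 11 = 0

0


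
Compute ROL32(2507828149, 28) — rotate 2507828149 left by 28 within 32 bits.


Rotate 0b10010101011110100110101110110101 left by 28 (32-bit) = 0b1011001010101111010011010111011 = 1498916539

1498916539


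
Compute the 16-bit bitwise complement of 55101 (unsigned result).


~0b1101011100111101 = 0b10100011000010 = 10434 (16-bit unsigned)

10434


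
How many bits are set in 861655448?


0b110011010110111101000110011000 has 16 set bits

16


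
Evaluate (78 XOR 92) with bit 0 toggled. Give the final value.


Step 1: 78 ^ 92 = 18
Step 2: 18 ^ (1 << 0) = 18 ^ 1 = 19

19


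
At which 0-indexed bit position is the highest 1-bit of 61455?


0b1111000000001111. Highest set bit at position 15

15


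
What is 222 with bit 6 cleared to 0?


222 & ~(1 << 6) = 158

158


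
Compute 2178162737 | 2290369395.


0b10000001110101000010000000110001 | 0b10001000100001000100001101110011 = 0b10001001110101000110001101110011 = 2312397683

2312397683


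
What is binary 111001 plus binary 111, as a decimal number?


111001 + 111 = 1000000 = 64

64


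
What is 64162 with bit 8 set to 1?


64162 | (1 << 8) = 64162 | 256 = 64418

64418


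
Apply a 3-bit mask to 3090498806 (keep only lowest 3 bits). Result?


3090498806 & 7 = 6

6


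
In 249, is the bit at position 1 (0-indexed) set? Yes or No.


0b11111001, bit 1 = 0. No

No


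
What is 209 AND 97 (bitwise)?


0b11010001 & 0b1100001 = 0b1000001 = 65

65


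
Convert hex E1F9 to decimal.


E1F9 hex = 57849 decimal

57849


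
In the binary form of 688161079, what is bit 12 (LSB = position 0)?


0b101001000001001000000100110111, position 12 = 0

0


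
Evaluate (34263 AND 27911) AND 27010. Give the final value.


Step 1: 34263 & 27911 = 1287
Step 2: 1287 & 27010 = 258

258


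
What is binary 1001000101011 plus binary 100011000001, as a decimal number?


1001000101011 + 100011000001 = 1101011101100 = 6892

6892


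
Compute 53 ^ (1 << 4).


53 ^ (1 << 4) = 53 ^ 16 = 37

37


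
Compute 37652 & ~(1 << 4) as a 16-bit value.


37652 & ~(1 << 4) = 37636

37636


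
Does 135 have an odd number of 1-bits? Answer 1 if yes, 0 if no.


0b10000111 has 4 ones => parity 0

0


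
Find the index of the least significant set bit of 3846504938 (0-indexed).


0b11100101010001010000000111101010. Lowest set bit at position 1

1


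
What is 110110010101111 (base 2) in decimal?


110110010101111 in decimal = 27823

27823


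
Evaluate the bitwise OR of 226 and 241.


0b11100010 | 0b11110001 = 0b11110011 = 243

243


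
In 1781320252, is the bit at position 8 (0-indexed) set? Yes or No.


0b1101010001011001100101000111100, bit 8 = 0. No

No


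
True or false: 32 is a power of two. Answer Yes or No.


0b100000. Only one bit set => Yes

Yes


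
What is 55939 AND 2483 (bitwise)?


0b1101101010000011 & 0b100110110011 = 0b100010000011 = 2179

2179


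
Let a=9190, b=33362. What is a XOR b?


9190 ^ 33362 = 41396

41396


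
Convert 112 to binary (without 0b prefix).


112 = 1110000 in binary

1110000


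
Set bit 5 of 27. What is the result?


27 | (1 << 5) = 27 | 32 = 59

59


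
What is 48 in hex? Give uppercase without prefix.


48 = 30 hex

30


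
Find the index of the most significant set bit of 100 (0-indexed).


0b1100100. Highest set bit at position 6

6


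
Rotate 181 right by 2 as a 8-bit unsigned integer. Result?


Rotate 0b10110101 right by 2 (8-bit) = 0b1101101 = 109

109


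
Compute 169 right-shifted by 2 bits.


0b10101001 >> 2 = 0b101010 = 42

42


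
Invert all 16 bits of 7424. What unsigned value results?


7424 ^ 65535 = 58111

58111


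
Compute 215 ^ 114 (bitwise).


0b11010111 ^ 0b1110010 = 0b10100101 = 165

165


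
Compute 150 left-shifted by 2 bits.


0b10010110 << 2 = 0b1001011000 = 600

600


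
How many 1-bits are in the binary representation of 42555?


0b1010011000111011 has 9 set bits

9


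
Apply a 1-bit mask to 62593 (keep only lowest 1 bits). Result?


62593 & 1 = 1

1


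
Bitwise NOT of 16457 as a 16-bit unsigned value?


~0b100000001001001 = 0b1011111110110110 = 49078 (16-bit unsigned)

49078


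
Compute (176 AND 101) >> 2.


Step 1: 176 & 101 = 32
Step 2: 32 >> 2 = 8

8


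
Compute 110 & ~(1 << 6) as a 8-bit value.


110 & ~(1 << 6) = 46

46


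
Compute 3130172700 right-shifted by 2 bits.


0b10111010100100101010010100011100 >> 2 = 0b101110101001001010100101000111 = 782543175

782543175


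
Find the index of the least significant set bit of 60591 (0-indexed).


0b1110110010101111. Lowest set bit at position 0

0


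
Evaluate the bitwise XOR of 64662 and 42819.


0b1111110010010110 ^ 0b1010011101000011 = 0b101101111010101 = 23509

23509


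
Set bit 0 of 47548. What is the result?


47548 | (1 << 0) = 47548 | 1 = 47549

47549


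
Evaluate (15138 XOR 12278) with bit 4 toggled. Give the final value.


Step 1: 15138 ^ 12278 = 5332
Step 2: 5332 ^ (1 << 4) = 5332 ^ 16 = 5316

5316


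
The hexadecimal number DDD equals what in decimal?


DDD hex = 3549 decimal

3549


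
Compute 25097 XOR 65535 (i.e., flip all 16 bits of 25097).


25097 ^ 65535 = 40438

40438


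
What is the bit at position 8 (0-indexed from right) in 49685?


0b1100001000010101, position 8 = 0

0


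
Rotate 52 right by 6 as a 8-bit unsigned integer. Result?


Rotate 0b110100 right by 6 (8-bit) = 0b11010000 = 208

208


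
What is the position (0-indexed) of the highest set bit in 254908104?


0b1111001100011001011011001000. Highest set bit at position 27

27


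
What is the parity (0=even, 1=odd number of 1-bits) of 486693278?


0b11101000000100101100110011110 has 14 ones => parity 0

0


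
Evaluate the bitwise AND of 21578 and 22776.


0b101010001001010 & 0b101100011111000 = 0b101000001001000 = 20552

20552


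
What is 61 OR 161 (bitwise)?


0b111101 | 0b10100001 = 0b10111101 = 189

189


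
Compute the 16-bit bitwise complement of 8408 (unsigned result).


~0b10000011011000 = 0b1101111100100111 = 57127 (16-bit unsigned)

57127


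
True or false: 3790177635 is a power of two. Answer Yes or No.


0b11100001111010011000010101100011. Multiple bits set => No

No


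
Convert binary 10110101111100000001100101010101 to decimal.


10110101111100000001100101010101 in decimal = 3052411221

3052411221


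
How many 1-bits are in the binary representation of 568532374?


0b100001111000110001110110010110 has 15 set bits

15


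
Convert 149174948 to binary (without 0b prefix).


149174948 = 1000111001000011101010100100 in binary

1000111001000011101010100100


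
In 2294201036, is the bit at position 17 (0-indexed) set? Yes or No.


0b10001000101111101011101011001100, bit 17 = 1. Yes

Yes


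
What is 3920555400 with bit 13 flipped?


3920555400 ^ (1 << 13) = 3920555400 ^ 8192 = 3920547208

3920547208


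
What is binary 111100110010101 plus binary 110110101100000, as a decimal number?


111100110010101 + 110110101100000 = 1110011011110101 = 59125

59125


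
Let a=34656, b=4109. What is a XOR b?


34656 ^ 4109 = 38765

38765


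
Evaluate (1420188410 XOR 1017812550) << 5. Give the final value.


Step 1: 1420188410 ^ 1017812550 = 1745669308
Step 2: 1745669308 << 5 = 55861417856

55861417856


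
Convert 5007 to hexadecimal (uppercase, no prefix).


5007 = 138F hex

138F


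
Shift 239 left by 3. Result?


0b11101111 << 3 = 0b11101111000 = 1912

1912


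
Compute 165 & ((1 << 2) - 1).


165 & 3 = 1

1


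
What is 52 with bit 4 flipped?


52 ^ (1 << 4) = 52 ^ 16 = 36

36


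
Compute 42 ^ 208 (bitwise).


0b101010 ^ 0b11010000 = 0b11111010 = 250

250


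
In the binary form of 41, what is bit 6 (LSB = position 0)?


0b101001, position 6 = 0

0


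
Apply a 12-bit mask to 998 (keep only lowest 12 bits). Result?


998 & 4095 = 998

998


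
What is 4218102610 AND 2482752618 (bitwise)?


0b11111011011010110010001101010010 & 0b10010011111110111100110001101010 = 0b10010011011010110000000001000010 = 2473263170

2473263170


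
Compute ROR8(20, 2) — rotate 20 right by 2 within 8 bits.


Rotate 0b10100 right by 2 (8-bit) = 0b101 = 5

5


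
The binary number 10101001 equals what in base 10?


10101001 in decimal = 169

169


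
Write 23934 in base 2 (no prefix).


23934 = 101110101111110 in binary

101110101111110


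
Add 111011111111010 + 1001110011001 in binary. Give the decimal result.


111011111111010 + 1001110011001 = 1000101110010011 = 35731

35731


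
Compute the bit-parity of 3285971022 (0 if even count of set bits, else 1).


0b11000011110110111111000001001110 has 18 ones => parity 0

0


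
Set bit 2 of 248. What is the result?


248 | (1 << 2) = 248 | 4 = 252

252


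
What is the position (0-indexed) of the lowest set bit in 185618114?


0b1011000100000100111011000010. Lowest set bit at position 1

1


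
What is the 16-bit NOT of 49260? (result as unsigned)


~0b1100000001101100 = 0b11111110010011 = 16275 (16-bit unsigned)

16275


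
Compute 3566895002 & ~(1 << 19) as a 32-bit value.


3566895002 & ~(1 << 19) = 3566370714

3566370714


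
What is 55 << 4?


0b110111 << 4 = 0b1101110000 = 880

880


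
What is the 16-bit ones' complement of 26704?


26704 ^ 65535 = 38831

38831


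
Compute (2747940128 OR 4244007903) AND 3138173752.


Step 1: 2747940128 | 4244007903 = 4294868991
Step 2: 4294868991 & 3138173752 = 3138140984

3138140984


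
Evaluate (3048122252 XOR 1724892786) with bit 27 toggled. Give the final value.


Step 1: 3048122252 ^ 1724892786 = 3546374654
Step 2: 3546374654 ^ (1 << 27) = 3546374654 ^ 134217728 = 3680592382

3680592382


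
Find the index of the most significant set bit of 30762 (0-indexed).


0b111100000101010. Highest set bit at position 14

14


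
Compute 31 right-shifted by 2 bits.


0b11111 >> 2 = 0b111 = 7

7


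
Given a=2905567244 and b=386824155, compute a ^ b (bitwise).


2905567244 ^ 386824155 = 3122726871

3122726871


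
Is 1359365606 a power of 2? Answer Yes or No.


0b1010001000001100100010111100110. Multiple bits set => No

No


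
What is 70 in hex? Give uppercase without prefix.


70 = 46 hex

46


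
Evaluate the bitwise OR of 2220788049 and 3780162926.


0b10000100010111101000100101010001 | 0b11100001010100001011010101101110 = 0b11100101010111101011110101111111 = 3848191359

3848191359


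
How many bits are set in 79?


0b1001111 has 5 set bits

5


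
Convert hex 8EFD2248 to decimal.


8EFD2248 hex = 2398954056 decimal

2398954056


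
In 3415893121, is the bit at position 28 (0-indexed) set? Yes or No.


0b11001011100110100110010010000001, bit 28 = 0. No

No


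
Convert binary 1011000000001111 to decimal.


1011000000001111 in decimal = 45071

45071


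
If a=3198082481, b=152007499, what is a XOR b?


3198082481 ^ 152007499 = 3079778042

3079778042


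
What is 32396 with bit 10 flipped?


32396 ^ (1 << 10) = 32396 ^ 1024 = 31372

31372


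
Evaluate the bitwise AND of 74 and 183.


0b1001010 & 0b10110111 = 0b10 = 2

2


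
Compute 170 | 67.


0b10101010 | 0b1000011 = 0b11101011 = 235

235


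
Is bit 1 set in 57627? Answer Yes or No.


0b1110000100011011, bit 1 = 1. Yes

Yes


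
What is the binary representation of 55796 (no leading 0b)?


55796 = 1101100111110100 in binary

1101100111110100


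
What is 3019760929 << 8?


0b10110011111111011110010100100001 << 8 = 0b1011001111111101111001010010000100000000 = 773058797824

773058797824


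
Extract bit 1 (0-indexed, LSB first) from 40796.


0b1001111101011100, position 1 = 0

0


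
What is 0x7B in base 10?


7B hex = 123 decimal

123


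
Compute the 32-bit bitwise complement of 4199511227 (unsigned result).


~0b11111010010011110111010010111011 = 0b101101100001000101101000100 = 95456068 (32-bit unsigned)

95456068


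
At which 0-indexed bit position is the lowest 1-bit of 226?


0b11100010. Lowest set bit at position 1

1


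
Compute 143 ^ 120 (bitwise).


0b10001111 ^ 0b1111000 = 0b11110111 = 247

247


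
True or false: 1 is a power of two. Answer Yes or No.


0b1. Only one bit set => Yes

Yes


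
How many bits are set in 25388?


0b110001100101100 has 7 set bits

7


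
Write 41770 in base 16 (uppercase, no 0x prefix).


41770 = A32A hex

A32A


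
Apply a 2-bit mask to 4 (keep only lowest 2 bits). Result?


4 & 3 = 0

0


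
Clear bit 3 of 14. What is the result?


14 & ~(1 << 3) = 6

6


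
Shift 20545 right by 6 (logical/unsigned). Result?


0b101000001000001 >> 6 = 0b101000001 = 321

321


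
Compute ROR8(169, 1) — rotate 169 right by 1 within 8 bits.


Rotate 0b10101001 right by 1 (8-bit) = 0b11010100 = 212

212


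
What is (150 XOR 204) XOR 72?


Step 1: 150 ^ 204 = 90
Step 2: 90 ^ 72 = 18

18


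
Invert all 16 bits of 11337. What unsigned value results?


11337 ^ 65535 = 54198

54198


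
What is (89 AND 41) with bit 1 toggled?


Step 1: 89 & 41 = 9
Step 2: 9 ^ (1 << 1) = 9 ^ 2 = 11

11


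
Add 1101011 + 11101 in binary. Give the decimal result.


1101011 + 11101 = 10001000 = 136

136


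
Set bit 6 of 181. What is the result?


181 | (1 << 6) = 181 | 64 = 245

245


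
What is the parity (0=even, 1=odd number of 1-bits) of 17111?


0b100001011010111 has 8 ones => parity 0

0


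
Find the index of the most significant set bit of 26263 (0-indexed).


0b110011010010111. Highest set bit at position 14

14


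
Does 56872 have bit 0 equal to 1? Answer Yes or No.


0b1101111000101000, bit 0 = 0. No

No


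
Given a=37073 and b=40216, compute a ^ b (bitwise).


37073 ^ 40216 = 3529

3529


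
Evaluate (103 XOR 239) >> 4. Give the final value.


Step 1: 103 ^ 239 = 136
Step 2: 136 >> 4 = 8

8


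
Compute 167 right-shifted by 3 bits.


0b10100111 >> 3 = 0b10100 = 20

20


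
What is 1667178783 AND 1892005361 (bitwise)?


0b1100011010111110010000100011111 & 0b1110000110001011011010111110001 = 0b1100000010001010010000100010001 = 1615143185

1615143185


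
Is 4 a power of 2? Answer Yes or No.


0b100. Only one bit set => Yes

Yes


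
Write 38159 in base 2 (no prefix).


38159 = 1001010100001111 in binary

1001010100001111


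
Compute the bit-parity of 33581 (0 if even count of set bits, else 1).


0b1000001100101101 has 7 ones => parity 1

1


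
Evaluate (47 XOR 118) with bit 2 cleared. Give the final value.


Step 1: 47 ^ 118 = 89
Step 2: 89 & ~(1 << 2) = 89

89


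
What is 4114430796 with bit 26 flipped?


4114430796 ^ (1 << 26) = 4114430796 ^ 67108864 = 4047321932

4047321932


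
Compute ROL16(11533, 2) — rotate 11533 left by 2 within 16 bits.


Rotate 0b10110100001101 left by 2 (16-bit) = 0b1011010000110100 = 46132

46132


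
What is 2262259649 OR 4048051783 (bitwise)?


0b10000110110101110101011111000001 | 0b11110001010010000101111001000111 = 0b11110111110111110101111111000111 = 4158611399

4158611399


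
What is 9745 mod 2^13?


9745 & 8191 = 1553

1553


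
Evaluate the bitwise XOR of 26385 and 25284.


0b110011100010001 ^ 0b110001011000100 = 0b10111010101 = 1493

1493


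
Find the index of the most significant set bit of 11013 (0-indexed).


0b10101100000101. Highest set bit at position 13

13


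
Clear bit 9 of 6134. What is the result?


6134 & ~(1 << 9) = 5622

5622


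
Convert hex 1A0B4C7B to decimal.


1A0B4C7B hex = 436948091 decimal

436948091


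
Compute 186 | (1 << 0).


186 | (1 << 0) = 186 | 1 = 187

187


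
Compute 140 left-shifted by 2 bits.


0b10001100 << 2 = 0b1000110000 = 560

560


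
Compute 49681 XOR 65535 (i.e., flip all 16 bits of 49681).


49681 ^ 65535 = 15854

15854


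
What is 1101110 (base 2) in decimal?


1101110 in decimal = 110

110


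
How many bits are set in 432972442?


0b11001110011101010001010011010 has 15 set bits

15


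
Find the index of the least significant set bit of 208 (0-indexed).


0b11010000. Lowest set bit at position 4

4


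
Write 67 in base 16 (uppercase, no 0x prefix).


67 = 43 hex

43


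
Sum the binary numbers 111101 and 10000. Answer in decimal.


111101 + 10000 = 1001101 = 77

77


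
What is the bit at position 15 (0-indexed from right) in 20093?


0b100111001111101, position 15 = 0

0


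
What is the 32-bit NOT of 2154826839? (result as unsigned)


~0b10000000011100000000110001010111 = 0b1111111100011111111001110101000 = 2140140456 (32-bit unsigned)

2140140456


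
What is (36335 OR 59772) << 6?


Step 1: 36335 | 59772 = 60927
Step 2: 60927 << 6 = 3899328

3899328


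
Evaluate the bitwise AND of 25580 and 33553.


0b110001111101100 & 0b1000001100010001 = 0b1100000000 = 768

768


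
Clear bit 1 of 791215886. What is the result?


791215886 & ~(1 << 1) = 791215884

791215884


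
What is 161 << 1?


0b10100001 << 1 = 0b101000010 = 322

322


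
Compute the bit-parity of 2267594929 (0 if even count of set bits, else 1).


0b10000111001010001100000010110001 has 12 ones => parity 0

0


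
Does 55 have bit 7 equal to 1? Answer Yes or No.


0b110111, bit 7 = 0. No

No


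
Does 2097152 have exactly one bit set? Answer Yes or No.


0b1000000000000000000000. Only one bit set => Yes

Yes


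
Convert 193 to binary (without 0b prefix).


193 = 11000001 in binary

11000001


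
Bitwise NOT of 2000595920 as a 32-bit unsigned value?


~0b1110111001111101010101111010000 = 0b10001000110000010101010000101111 = 2294371375 (32-bit unsigned)

2294371375


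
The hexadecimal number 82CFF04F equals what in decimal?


82CFF04F hex = 2194665551 decimal

2194665551


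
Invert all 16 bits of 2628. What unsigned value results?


2628 ^ 65535 = 62907

62907


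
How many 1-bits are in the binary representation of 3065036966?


0b10110110101100001100000010100110 has 14 set bits

14


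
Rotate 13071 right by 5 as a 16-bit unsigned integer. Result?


Rotate 0b11001100001111 right by 5 (16-bit) = 0b111100110011000 = 31128

31128


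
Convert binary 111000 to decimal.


111000 in decimal = 56

56


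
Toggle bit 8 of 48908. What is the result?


48908 ^ (1 << 8) = 48908 ^ 256 = 48652

48652


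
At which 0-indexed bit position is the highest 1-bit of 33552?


0b1000001100010000. Highest set bit at position 15

15


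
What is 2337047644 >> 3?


0b10001011010011001000010001011100 >> 3 = 0b10001011010011001000010001011 = 292130955

292130955


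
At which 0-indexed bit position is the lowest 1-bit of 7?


0b111. Lowest set bit at position 0

0


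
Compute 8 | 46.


0b1000 | 0b101110 = 0b101110 = 46

46


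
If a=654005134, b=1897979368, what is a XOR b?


654005134 ^ 1897979368 = 1474006630

1474006630


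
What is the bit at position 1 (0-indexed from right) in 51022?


0b1100011101001110, position 1 = 1

1


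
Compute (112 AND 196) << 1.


Step 1: 112 & 196 = 64
Step 2: 64 << 1 = 128

128


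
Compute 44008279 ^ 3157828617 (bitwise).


0b10100111111000001101010111 ^ 0b10111100001110001010010000001001 = 0b10111110101001110010011101011110 = 3198625630

3198625630


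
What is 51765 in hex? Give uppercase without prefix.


51765 = CA35 hex

CA35


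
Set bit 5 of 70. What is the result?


70 | (1 << 5) = 70 | 32 = 102

102


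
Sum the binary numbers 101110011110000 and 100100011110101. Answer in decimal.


101110011110000 + 100100011110101 = 1010010111100101 = 42469

42469


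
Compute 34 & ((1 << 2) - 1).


34 & 3 = 2

2


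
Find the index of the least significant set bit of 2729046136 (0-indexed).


0b10100010101010011111000001111000. Lowest set bit at position 3

3


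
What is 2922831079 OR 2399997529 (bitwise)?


0b10101110001101101101110011100111 | 0b10001111000011010000111001011001 = 0b10101111001111111101111011111111 = 2940198655

2940198655


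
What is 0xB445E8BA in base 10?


B445E8BA hex = 3024480442 decimal

3024480442


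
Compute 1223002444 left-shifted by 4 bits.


0b1001000111001011000100101001100 << 4 = 0b10010001110010110001001010011000000 = 19568039104

19568039104


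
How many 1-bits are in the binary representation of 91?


0b1011011 has 5 set bits

5


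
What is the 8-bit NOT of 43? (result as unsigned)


~0b101011 = 0b11010100 = 212 (8-bit unsigned)

212


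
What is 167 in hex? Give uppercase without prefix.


167 = A7 hex

A7


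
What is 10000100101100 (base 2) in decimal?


10000100101100 in decimal = 8492

8492


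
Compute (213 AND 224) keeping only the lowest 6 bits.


Step 1: 213 & 224 = 192
Step 2: 192 & 63 = 0

0


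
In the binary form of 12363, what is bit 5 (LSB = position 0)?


0b11000001001011, position 5 = 0

0


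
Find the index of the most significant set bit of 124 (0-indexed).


0b1111100. Highest set bit at position 6

6


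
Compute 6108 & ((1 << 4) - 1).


6108 & 15 = 12

12


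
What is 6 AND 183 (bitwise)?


0b110 & 0b10110111 = 0b110 = 6

6


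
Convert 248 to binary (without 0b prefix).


248 = 11111000 in binary

11111000


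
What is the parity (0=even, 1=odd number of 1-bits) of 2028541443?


0b1111000111010010001011000000011 has 14 ones => parity 0

0


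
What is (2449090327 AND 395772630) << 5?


Step 1: 2449090327 & 395772630 = 294781462
Step 2: 294781462 << 5 = 9433006784

9433006784


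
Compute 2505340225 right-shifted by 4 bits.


0b10010101010101000111010101000001 >> 4 = 0b1001010101010100011101010100 = 156583764

156583764


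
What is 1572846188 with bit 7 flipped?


1572846188 ^ (1 << 7) = 1572846188 ^ 128 = 1572846316

1572846316


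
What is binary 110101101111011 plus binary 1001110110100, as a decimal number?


110101101111011 + 1001110110100 = 111111100101111 = 32559

32559


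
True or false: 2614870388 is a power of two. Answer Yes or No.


0b10011011110110111100000101110100. Multiple bits set => No

No


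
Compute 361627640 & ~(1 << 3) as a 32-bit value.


361627640 & ~(1 << 3) = 361627632

361627632


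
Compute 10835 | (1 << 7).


10835 | (1 << 7) = 10835 | 128 = 10963

10963


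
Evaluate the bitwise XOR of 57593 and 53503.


0b1110000011111001 ^ 0b1101000011111111 = 0b11000000000110 = 12294

12294


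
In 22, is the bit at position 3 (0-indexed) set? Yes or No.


0b10110, bit 3 = 0. No

No


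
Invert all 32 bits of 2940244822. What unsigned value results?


2940244822 ^ 4294967295 = 1354722473

1354722473


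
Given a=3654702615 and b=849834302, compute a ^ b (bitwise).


3654702615 ^ 849834302 = 3950061353

3950061353


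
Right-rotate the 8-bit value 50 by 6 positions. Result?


Rotate 0b110010 right by 6 (8-bit) = 0b11001000 = 200

200


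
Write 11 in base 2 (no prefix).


11 = 1011 in binary

1011


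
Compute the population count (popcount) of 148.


0b10010100 has 3 set bits

3


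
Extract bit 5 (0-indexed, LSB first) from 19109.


0b100101010100101, position 5 = 1

1


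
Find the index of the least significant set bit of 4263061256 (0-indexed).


0b11111110000110010010011100001000. Lowest set bit at position 3

3


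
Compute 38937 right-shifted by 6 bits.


0b1001100000011001 >> 6 = 0b1001100000 = 608

608


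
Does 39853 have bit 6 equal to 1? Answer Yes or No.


0b1001101110101101, bit 6 = 0. No

No


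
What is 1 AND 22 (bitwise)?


0b1 & 0b10110 = 0b0 = 0

0


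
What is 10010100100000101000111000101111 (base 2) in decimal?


10010100100000101000111000101111 in decimal = 2491584047

2491584047


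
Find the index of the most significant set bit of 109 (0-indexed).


0b1101101. Highest set bit at position 6

6


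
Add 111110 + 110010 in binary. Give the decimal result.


111110 + 110010 = 1110000 = 112

112


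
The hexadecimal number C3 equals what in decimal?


C3 hex = 195 decimal

195


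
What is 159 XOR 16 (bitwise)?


0b10011111 ^ 0b10000 = 0b10001111 = 143

143


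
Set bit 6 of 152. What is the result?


152 | (1 << 6) = 152 | 64 = 216

216


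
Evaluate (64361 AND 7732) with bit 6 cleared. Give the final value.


Step 1: 64361 & 7732 = 6688
Step 2: 6688 & ~(1 << 6) = 6688

6688


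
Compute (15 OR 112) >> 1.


Step 1: 15 | 112 = 127
Step 2: 127 >> 1 = 63

63


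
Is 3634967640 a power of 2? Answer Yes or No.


0b11011000101010010011010001011000. Multiple bits set => No

No


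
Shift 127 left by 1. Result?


0b1111111 << 1 = 0b11111110 = 254

254


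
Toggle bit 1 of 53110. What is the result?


53110 ^ (1 << 1) = 53110 ^ 2 = 53108

53108


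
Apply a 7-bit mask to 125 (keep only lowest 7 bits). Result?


125 & 127 = 125

125


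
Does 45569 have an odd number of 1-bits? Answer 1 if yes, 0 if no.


0b1011001000000001 has 5 ones => parity 1

1


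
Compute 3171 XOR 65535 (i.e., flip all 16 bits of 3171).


3171 ^ 65535 = 62364

62364


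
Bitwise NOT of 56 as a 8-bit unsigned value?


~0b111000 = 0b11000111 = 199 (8-bit unsigned)

199


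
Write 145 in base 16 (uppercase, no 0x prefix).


145 = 91 hex

91


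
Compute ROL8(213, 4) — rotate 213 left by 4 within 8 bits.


Rotate 0b11010101 left by 4 (8-bit) = 0b1011101 = 93

93


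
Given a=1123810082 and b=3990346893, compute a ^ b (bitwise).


1123810082 ^ 3990346893 = 2938906543

2938906543


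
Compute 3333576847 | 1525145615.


0b11000110101100100101100010001111 | 0b1011010111001111110000000001111 = 0b11011110111101111111100010001111 = 3740792975

3740792975


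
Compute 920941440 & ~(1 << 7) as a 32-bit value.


920941440 & ~(1 << 7) = 920941312

920941312


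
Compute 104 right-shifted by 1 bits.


0b1101000 >> 1 = 0b110100 = 52

52


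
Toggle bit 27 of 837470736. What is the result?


837470736 ^ (1 << 27) = 837470736 ^ 134217728 = 971688464

971688464


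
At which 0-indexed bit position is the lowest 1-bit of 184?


0b10111000. Lowest set bit at position 3

3


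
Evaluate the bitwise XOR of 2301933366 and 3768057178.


0b10001001001101001011011100110110 ^ 0b11100000100101111111110101011010 = 0b1101001101000110100101001101100 = 1772309100

1772309100


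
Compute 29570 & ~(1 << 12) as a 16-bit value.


29570 & ~(1 << 12) = 25474

25474


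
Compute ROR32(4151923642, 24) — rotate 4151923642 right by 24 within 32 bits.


Rotate 0b11110111011110010101001110111010 right by 24 (32-bit) = 0b1111001010100111011101011110111 = 2035530487

2035530487


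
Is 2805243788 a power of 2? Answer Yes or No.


0b10100111001101001001111110001100. Multiple bits set => No

No


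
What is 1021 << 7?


0b1111111101 << 7 = 0b11111111010000000 = 130688

130688


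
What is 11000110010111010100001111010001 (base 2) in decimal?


11000110010111010100001111010001 in decimal = 3328000977

3328000977


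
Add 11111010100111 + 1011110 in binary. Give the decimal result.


11111010100111 + 1011110 = 11111100000101 = 16133

16133


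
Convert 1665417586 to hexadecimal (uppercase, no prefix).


1665417586 = 63444172 hex

63444172


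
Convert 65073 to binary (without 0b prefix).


65073 = 1111111000110001 in binary

1111111000110001


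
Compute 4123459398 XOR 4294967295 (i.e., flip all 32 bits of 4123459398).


4123459398 ^ 4294967295 = 171507897

171507897


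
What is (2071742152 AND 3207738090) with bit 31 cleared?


Step 1: 2071742152 & 3207738090 = 993002184
Step 2: 993002184 & ~(1 << 31) = 993002184

993002184


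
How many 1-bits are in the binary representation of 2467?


0b100110100011 has 6 set bits

6


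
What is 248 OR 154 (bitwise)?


0b11111000 | 0b10011010 = 0b11111010 = 250

250


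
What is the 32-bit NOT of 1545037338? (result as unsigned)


~0b1011100000101110110011000011010 = 0b10100011111010001001100111100101 = 2749929957 (32-bit unsigned)

2749929957


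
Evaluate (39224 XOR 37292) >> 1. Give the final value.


Step 1: 39224 ^ 37292 = 2196
Step 2: 2196 >> 1 = 1098

1098


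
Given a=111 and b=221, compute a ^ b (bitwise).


111 ^ 221 = 178

178


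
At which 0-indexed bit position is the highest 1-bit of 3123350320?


0b10111010001010101000101100110000. Highest set bit at position 31

31


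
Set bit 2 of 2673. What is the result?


2673 | (1 << 2) = 2673 | 4 = 2677

2677


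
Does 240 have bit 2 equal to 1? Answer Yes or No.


0b11110000, bit 2 = 0. No

No


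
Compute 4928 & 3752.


0b1001101000000 & 0b111010101000 = 0b1000000000 = 512

512


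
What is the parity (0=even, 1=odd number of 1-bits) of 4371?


0b1000100010011 has 5 ones => parity 1

1


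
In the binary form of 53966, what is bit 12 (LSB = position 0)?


0b1101001011001110, position 12 = 1

1


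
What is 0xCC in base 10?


CC hex = 204 decimal

204


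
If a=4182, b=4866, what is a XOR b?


4182 ^ 4866 = 852

852


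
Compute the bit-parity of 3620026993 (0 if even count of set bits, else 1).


0b11010111110001010011101001110001 has 18 ones => parity 0

0


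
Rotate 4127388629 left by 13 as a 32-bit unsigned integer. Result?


Rotate 0b11110110000000101111001111010101 left by 13 (32-bit) = 0b1011110011110101011111011000000 = 1585102528

1585102528


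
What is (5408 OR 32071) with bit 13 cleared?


Step 1: 5408 | 32071 = 32103
Step 2: 32103 & ~(1 << 13) = 23911

23911


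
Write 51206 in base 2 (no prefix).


51206 = 1100100000000110 in binary

1100100000000110


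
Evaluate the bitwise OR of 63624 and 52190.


0b1111100010001000 | 0b1100101111011110 = 0b1111101111011110 = 64478

64478


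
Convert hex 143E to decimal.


143E hex = 5182 decimal

5182


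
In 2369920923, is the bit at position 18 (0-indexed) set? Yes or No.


0b10001101010000100001111110011011, bit 18 = 0. No

No


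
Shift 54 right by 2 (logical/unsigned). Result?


0b110110 >> 2 = 0b1101 = 13

13


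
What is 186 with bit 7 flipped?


186 ^ (1 << 7) = 186 ^ 128 = 58

58


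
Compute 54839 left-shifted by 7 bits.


0b1101011000110111 << 7 = 0b11010110001101110000000 = 7019392

7019392


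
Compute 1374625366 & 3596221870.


0b1010001111011110001111001010110 & 0b11010110010110011111110110101110 = 0b1010000010010010001110000000110 = 1346968582

1346968582


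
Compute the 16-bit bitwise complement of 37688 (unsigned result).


~0b1001001100111000 = 0b110110011000111 = 27847 (16-bit unsigned)

27847


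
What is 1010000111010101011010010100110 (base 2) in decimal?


1010000111010101011010010100110 in decimal = 1357558950

1357558950


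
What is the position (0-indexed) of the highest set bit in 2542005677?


0b10010111100000111110110110101101. Highest set bit at position 31

31


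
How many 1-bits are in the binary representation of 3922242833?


0b11101001110010001010110100010001 has 15 set bits

15


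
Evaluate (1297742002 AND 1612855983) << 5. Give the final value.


Step 1: 1297742002 & 1612855983 = 1073756322
Step 2: 1073756322 << 5 = 34360202304

34360202304


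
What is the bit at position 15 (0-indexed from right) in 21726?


0b101010011011110, position 15 = 0

0


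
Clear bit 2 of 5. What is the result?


5 & ~(1 << 2) = 1

1


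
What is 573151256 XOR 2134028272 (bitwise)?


0b100010001010011001100000011000 ^ 0b1111111001100101010111111110000 = 0b1011101000110110011011111101000 = 1562064872

1562064872


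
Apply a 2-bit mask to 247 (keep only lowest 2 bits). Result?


247 & 3 = 3

3


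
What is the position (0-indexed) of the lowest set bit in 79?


0b1001111. Lowest set bit at position 0

0


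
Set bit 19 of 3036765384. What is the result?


3036765384 | (1 << 19) = 3036765384 | 524288 = 3037289672

3037289672


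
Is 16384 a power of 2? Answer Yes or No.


0b100000000000000. Only one bit set => Yes

Yes


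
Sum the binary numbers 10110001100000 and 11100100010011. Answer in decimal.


10110001100000 + 11100100010011 = 110010101110011 = 25971

25971


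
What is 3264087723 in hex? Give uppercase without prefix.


3264087723 = C28E06AB hex

C28E06AB


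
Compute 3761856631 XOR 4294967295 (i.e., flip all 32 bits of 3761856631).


3761856631 ^ 4294967295 = 533110664

533110664


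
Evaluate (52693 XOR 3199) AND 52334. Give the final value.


Step 1: 52693 ^ 3199 = 49578
Step 2: 49578 & 52334 = 49194

49194


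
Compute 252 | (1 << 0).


252 | (1 << 0) = 252 | 1 = 253

253


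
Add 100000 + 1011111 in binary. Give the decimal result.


100000 + 1011111 = 1111111 = 127

127


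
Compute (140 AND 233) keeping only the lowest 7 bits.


Step 1: 140 & 233 = 136
Step 2: 136 & 127 = 8

8


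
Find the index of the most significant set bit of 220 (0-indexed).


0b11011100. Highest set bit at position 7

7


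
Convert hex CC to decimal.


CC hex = 204 decimal

204


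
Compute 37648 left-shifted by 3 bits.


0b1001001100010000 << 3 = 0b1001001100010000000 = 301184

301184


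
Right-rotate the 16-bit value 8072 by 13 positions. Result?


Rotate 0b1111110001000 right by 13 (16-bit) = 0b1111110001000000 = 64576

64576


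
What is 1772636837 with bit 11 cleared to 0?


1772636837 & ~(1 << 11) = 1772634789

1772634789


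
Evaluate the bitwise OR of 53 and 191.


0b110101 | 0b10111111 = 0b10111111 = 191

191


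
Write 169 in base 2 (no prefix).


169 = 10101001 in binary

10101001


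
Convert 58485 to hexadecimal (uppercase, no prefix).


58485 = E475 hex

E475


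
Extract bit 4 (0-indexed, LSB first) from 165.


0b10100101, position 4 = 0

0


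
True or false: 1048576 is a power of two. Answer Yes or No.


0b100000000000000000000. Only one bit set => Yes

Yes


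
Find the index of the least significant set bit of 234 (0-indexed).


0b11101010. Lowest set bit at position 1

1


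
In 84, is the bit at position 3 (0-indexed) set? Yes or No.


0b1010100, bit 3 = 0. No

No


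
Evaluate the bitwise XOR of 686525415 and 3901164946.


0b101000111010111000101111100111 ^ 0b11101000100001110000110110010010 = 0b11000000011011001000011001110101 = 3228337781

3228337781


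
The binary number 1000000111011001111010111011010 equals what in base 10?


1000000111011001111010111011010 in decimal = 1089271258

1089271258


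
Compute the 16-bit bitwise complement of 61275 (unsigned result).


~0b1110111101011011 = 0b1000010100100 = 4260 (16-bit unsigned)

4260


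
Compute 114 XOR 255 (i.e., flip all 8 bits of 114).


114 ^ 255 = 141

141


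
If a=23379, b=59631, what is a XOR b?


23379 ^ 59631 = 46012

46012
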